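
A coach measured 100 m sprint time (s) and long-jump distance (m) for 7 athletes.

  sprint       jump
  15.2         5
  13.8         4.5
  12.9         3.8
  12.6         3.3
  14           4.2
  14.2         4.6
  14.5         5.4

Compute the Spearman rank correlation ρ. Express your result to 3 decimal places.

0.929

Rank sprint: 7, 3, 2, 1, 4, 5, 6
Rank jump: 6, 4, 2, 1, 3, 5, 7
d = rank(sprint) − rank(jump): 1, -1, 0, 0, 1, 0, -1; Σd² = 4
ρ = 1 − 6Σd² / [n(n²−1)] = 1 − 6×4 / (7×48) = 1 − 24/336 ≈ 0.929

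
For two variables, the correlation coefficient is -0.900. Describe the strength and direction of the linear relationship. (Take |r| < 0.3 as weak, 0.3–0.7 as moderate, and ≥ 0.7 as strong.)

strong negative

r = -0.900 < 0 so the relationship is negative.
|r| = 0.900, which falls in the strong range.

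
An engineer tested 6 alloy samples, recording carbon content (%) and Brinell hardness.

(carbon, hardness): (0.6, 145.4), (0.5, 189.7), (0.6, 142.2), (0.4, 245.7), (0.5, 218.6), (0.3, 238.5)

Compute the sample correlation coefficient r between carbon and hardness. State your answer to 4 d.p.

-0.8996

n = 6, Σx = 2.9, Σy = 1180.1, Σx² = 1.47, Σy² = 242384.79, Σxy = 546.54
nΣxy − ΣxΣy = 3279.24 − 3422.29 = -143.05
nΣx² − (Σx)² = 8.82 − 8.41 = 0.41; nΣy² − (Σy)² = 1454308.74 − 1392636.01 = 61672.73
r = -143.05 / √(0.41 × 61672.73) = -143.05 / 159.0152 ≈ -0.8996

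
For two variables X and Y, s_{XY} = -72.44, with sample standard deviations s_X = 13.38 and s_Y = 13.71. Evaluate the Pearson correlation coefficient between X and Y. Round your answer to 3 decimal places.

-0.395

r = Cov(X,Y) / (s_X · s_Y) = -72.44 / (13.38 × 13.71)
  = -72.44 / 183.4398 ≈ -0.395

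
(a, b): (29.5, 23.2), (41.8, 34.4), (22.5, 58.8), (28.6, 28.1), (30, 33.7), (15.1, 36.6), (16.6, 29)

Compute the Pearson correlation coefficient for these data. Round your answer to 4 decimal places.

-0.1865

n = 7, Σa = 184.1, Σb = 243.8, Σa² = 5345.27, Σb² = 9284.9, Σab = 6294.04
nΣab − ΣaΣb = 44058.28 − 44883.58 = -825.3
nΣa² − (Σa)² = 37416.89 − 33892.81 = 3524.08; nΣb² − (Σb)² = 64994.3 − 59438.44 = 5555.86
r = -825.3 / √(3524.08 × 5555.86) = -825.3 / 4424.8497 ≈ -0.1865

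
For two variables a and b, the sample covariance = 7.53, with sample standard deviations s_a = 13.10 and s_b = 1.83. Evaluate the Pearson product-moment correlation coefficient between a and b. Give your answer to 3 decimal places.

0.314

r = Cov(a,b) / (s_a · s_b) = 7.53 / (13.10 × 1.83)
  = 7.53 / 23.9730 ≈ 0.314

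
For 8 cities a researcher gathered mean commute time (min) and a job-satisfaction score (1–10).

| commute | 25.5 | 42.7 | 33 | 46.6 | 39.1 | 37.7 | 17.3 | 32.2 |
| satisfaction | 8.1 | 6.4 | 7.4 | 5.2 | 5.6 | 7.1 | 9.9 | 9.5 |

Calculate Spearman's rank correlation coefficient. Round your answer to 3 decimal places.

Rank commute: 2, 7, 4, 8, 6, 5, 1, 3
Rank satisfaction: 6, 3, 5, 1, 2, 4, 8, 7
d = rank(commute) − rank(satisfaction): -4, 4, -1, 7, 4, 1, -7, -4; Σd² = 164
ρ = 1 − 6Σd² / [n(n²−1)] = 1 − 6×164 / (8×63) = 1 − 984/504 ≈ -0.952

-0.952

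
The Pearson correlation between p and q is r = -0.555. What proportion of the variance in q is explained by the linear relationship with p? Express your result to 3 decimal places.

0.308

r² = (-0.555)² = 0.308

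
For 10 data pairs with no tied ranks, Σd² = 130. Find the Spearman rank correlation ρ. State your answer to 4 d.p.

ρ = 1 − 6Σd² / [n(n²−1)] = 1 − 6×130 / (10×99)
  = 1 − 780/990 = 1 − 0.78788 ≈ 0.2121

0.2121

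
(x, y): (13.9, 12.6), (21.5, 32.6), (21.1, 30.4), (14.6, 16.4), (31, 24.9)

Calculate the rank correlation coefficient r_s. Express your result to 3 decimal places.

Rank x: 1, 4, 3, 2, 5
Rank y: 1, 5, 4, 2, 3
d = rank(x) − rank(y): 0, -1, -1, 0, 2; Σd² = 6
ρ = 1 − 6Σd² / [n(n²−1)] = 1 − 6×6 / (5×24) = 1 − 36/120 ≈ 0.700

0.700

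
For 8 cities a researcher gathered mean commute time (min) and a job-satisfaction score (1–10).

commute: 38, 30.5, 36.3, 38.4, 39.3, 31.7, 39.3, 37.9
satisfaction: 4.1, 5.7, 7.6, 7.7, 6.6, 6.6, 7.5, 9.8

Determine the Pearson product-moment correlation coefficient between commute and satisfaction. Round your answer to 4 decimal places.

n = 8, Σx = 291.4, Σy = 55.6, Σx² = 10696.78, Σy² = 405.76, Σxy = 2035.98
nΣxy − ΣxΣy = 16287.84 − 16201.84 = 86
nΣx² − (Σx)² = 85574.24 − 84913.96 = 660.28; nΣy² − (Σy)² = 3246.08 − 3091.36 = 154.72
r = 86 / √(660.28 × 154.72) = 86 / 319.6225 ≈ 0.2691

0.2691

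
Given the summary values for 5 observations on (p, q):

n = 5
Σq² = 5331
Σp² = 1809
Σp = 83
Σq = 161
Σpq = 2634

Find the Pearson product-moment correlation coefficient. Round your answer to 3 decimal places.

r = (nΣpq − ΣpΣq) / √[(nΣp² − (Σp)²)(nΣq² − (Σq)²)]
Numerator: 5×2634 − 83×161 = -193
Denominator: √[(9045 − 6889)(26655 − 25921)] = √[2156 × 734] = 1257.9762
r = -193 / 1257.9762 ≈ -0.153

-0.153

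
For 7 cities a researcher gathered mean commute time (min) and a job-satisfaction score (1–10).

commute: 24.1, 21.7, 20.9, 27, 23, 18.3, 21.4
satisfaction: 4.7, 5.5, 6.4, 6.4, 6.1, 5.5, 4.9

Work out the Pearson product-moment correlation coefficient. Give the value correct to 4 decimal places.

0.2167

n = 7, Σx = 156.4, Σy = 39.5, Σx² = 3539.36, Σy² = 225.73, Σxy = 884.99
nΣxy − ΣxΣy = 6194.93 − 6177.8 = 17.13
nΣx² − (Σx)² = 24775.52 − 24460.96 = 314.56; nΣy² − (Σy)² = 1580.11 − 1560.25 = 19.86
r = 17.13 / √(314.56 × 19.86) = 17.13 / 79.0390 ≈ 0.2167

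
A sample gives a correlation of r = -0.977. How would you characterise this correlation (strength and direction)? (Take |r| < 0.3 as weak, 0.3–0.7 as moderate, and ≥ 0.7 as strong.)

r = -0.977 < 0 so the relationship is negative.
|r| = 0.977, which falls in the strong range.

strong negative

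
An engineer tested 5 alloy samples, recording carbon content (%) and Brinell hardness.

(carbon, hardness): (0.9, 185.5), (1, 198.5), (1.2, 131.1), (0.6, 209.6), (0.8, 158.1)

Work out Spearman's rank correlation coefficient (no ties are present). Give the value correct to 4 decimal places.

Rank carbon: 3, 4, 5, 1, 2
Rank hardness: 3, 4, 1, 5, 2
d = rank(carbon) − rank(hardness): 0, 0, 4, -4, 0; Σd² = 32
ρ = 1 − 6Σd² / [n(n²−1)] = 1 − 6×32 / (5×24) = 1 − 192/120 ≈ -0.6000

-0.6000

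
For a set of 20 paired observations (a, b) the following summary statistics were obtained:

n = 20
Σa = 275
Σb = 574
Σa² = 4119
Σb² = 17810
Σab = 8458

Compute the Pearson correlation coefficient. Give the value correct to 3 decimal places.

r = (nΣab − ΣaΣb) / √[(nΣa² − (Σa)²)(nΣb² − (Σb)²)]
Numerator: 20×8458 − 275×574 = 11310
Denominator: √[(82380 − 75625)(356200 − 329476)] = √[6755 × 26724] = 13435.7962
r = 11310 / 13435.7962 ≈ 0.842

0.842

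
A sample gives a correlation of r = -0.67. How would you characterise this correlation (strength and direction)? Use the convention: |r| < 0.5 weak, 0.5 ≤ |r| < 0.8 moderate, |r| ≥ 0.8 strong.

r = -0.67 < 0 so the relationship is negative.
|r| = 0.67, which falls in the moderate range.

moderate negative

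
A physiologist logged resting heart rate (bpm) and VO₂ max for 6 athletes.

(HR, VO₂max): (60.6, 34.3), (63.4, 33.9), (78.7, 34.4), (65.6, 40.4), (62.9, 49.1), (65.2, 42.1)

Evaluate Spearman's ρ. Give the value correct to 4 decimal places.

0.0857

Rank HR: 1, 3, 6, 5, 2, 4
Rank VO₂max: 2, 1, 3, 4, 6, 5
d = rank(HR) − rank(VO₂max): -1, 2, 3, 1, -4, -1; Σd² = 32
ρ = 1 − 6Σd² / [n(n²−1)] = 1 − 6×32 / (6×35) = 1 − 192/210 ≈ 0.0857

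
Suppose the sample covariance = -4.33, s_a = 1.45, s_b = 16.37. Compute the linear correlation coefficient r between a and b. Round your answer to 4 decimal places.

r = Cov(a,b) / (s_a · s_b) = -4.33 / (1.45 × 16.37)
  = -4.33 / 23.7365 ≈ -0.1824

-0.1824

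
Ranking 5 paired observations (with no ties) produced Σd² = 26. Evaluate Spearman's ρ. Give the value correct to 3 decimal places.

-0.300

ρ = 1 − 6Σd² / [n(n²−1)] = 1 − 6×26 / (5×24)
  = 1 − 156/120 = 1 − 1.3000 ≈ -0.300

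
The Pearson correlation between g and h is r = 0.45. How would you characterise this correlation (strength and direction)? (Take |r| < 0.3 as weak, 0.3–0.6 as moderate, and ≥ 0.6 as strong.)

r = 0.45 > 0 so the relationship is positive.
|r| = 0.45, which falls in the moderate range.

moderate positive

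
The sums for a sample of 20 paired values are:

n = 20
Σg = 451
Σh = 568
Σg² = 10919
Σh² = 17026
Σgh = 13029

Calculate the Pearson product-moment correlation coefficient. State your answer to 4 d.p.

0.2695

r = (nΣgh − ΣgΣh) / √[(nΣg² − (Σg)²)(nΣh² − (Σh)²)]
Numerator: 20×13029 − 451×568 = 4412
Denominator: √[(218380 − 203401)(340520 − 322624)] = √[14979 × 17896] = 16372.6658
r = 4412 / 16372.6658 ≈ 0.2695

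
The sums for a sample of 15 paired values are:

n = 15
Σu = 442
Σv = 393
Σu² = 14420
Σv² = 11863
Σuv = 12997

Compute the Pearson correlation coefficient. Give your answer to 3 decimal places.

0.958

r = (nΣuv − ΣuΣv) / √[(nΣu² − (Σu)²)(nΣv² − (Σv)²)]
Numerator: 15×12997 − 442×393 = 21249
Denominator: √[(216300 − 195364)(177945 − 154449)] = √[20936 × 23496] = 22179.0950
r = 21249 / 22179.0950 ≈ 0.958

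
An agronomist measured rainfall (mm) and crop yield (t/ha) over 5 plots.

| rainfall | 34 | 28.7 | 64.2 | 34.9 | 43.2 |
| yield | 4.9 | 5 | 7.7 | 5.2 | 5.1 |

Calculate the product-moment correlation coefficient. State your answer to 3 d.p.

0.937

n = 5, Σx = 205, Σy = 27.9, Σx² = 9185.58, Σy² = 161.35, Σxy = 1206.24
nΣxy − ΣxΣy = 6031.2 − 5719.5 = 311.7
nΣx² − (Σx)² = 45927.9 − 42025 = 3902.9; nΣy² − (Σy)² = 806.75 − 778.41 = 28.34
r = 311.7 / √(3902.9 × 28.34) = 311.7 / 332.5781 ≈ 0.937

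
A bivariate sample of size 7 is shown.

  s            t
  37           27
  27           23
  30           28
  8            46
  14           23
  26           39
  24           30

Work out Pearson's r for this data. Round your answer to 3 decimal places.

-0.473

n = 7, Σs = 166, Σt = 216, Σs² = 4510, Σt² = 7108, Σst = 4884
nΣst − ΣsΣt = 34188 − 35856 = -1668
nΣs² − (Σs)² = 31570 − 27556 = 4014; nΣt² − (Σt)² = 49756 − 46656 = 3100
r = -1668 / √(4014 × 3100) = -1668 / 3527.5204 ≈ -0.473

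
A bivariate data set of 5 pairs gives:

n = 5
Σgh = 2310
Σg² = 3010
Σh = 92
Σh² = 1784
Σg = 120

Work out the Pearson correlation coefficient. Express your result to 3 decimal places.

0.937

r = (nΣgh − ΣgΣh) / √[(nΣg² − (Σg)²)(nΣh² − (Σh)²)]
Numerator: 5×2310 − 120×92 = 510
Denominator: √[(15050 − 14400)(8920 − 8464)] = √[650 × 456] = 544.4263
r = 510 / 544.4263 ≈ 0.937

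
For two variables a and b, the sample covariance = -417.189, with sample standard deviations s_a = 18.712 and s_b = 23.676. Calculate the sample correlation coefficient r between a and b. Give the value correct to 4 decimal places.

-0.9417

r = Cov(a,b) / (s_a · s_b) = -417.189 / (18.712 × 23.676)
  = -417.189 / 443.0253 ≈ -0.9417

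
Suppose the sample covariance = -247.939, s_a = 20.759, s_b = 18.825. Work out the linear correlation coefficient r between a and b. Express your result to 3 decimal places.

r = Cov(a,b) / (s_a · s_b) = -247.939 / (20.759 × 18.825)
  = -247.939 / 390.7882 ≈ -0.634

-0.634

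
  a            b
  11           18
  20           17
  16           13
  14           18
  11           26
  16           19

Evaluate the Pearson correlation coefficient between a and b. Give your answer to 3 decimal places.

n = 6, Σa = 88, Σb = 111, Σa² = 1350, Σb² = 2143, Σab = 1588
nΣab − ΣaΣb = 9528 − 9768 = -240
nΣa² − (Σa)² = 8100 − 7744 = 356; nΣb² − (Σb)² = 12858 − 12321 = 537
r = -240 / √(356 × 537) = -240 / 437.2322 ≈ -0.549

-0.549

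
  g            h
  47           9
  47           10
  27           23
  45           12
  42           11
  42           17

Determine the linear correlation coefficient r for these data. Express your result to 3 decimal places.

n = 6, Σg = 250, Σh = 82, Σg² = 10700, Σh² = 1264, Σgh = 3230
nΣgh − ΣgΣh = 19380 − 20500 = -1120
nΣg² − (Σg)² = 64200 − 62500 = 1700; nΣh² − (Σh)² = 7584 − 6724 = 860
r = -1120 / √(1700 × 860) = -1120 / 1209.1319 ≈ -0.926

-0.926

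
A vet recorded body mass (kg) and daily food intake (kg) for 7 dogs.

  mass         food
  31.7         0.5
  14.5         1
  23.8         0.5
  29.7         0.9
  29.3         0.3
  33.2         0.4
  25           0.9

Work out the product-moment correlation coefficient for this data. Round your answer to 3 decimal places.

n = 7, Σx = 187.2, Σy = 4.5, Σx² = 5249.4, Σy² = 3.37, Σxy = 113.55
nΣxy − ΣxΣy = 794.85 − 842.4 = -47.55
nΣx² − (Σx)² = 36745.8 − 35043.84 = 1701.96; nΣy² − (Σy)² = 23.59 − 20.25 = 3.34
r = -47.55 / √(1701.96 × 3.34) = -47.55 / 75.3959 ≈ -0.631

-0.631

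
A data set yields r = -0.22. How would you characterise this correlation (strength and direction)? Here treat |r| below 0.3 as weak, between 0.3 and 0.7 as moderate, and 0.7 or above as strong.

weak negative

r = -0.22 < 0 so the relationship is negative.
|r| = 0.22, which falls in the weak range.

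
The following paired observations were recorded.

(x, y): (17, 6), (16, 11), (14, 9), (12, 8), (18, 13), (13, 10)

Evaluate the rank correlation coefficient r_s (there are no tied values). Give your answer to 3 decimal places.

0.371

Rank x: 5, 4, 3, 1, 6, 2
Rank y: 1, 5, 3, 2, 6, 4
d = rank(x) − rank(y): 4, -1, 0, -1, 0, -2; Σd² = 22
ρ = 1 − 6Σd² / [n(n²−1)] = 1 − 6×22 / (6×35) = 1 − 132/210 ≈ 0.371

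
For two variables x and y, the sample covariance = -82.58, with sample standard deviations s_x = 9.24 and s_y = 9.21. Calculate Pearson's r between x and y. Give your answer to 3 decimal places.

-0.970

r = Cov(x,y) / (s_x · s_y) = -82.58 / (9.24 × 9.21)
  = -82.58 / 85.1004 ≈ -0.970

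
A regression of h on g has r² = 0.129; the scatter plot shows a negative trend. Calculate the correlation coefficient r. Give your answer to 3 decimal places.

-0.359

|r| = √0.129 = 0.359
The association is negative, so r = −0.359.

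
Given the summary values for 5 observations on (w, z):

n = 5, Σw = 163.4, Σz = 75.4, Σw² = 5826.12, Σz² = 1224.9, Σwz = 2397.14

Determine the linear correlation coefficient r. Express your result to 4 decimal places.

-0.3238

r = (nΣwz − ΣwΣz) / √[(nΣw² − (Σw)²)(nΣz² − (Σz)²)]
Numerator: 5×2397.14 − 163.4×75.4 = -334.66
Denominator: √[(29130.6 − 26699.56)(6124.5 − 5685.16)] = √[2431.04 × 439.34] = 1033.4666
r = -334.66 / 1033.4666 ≈ -0.3238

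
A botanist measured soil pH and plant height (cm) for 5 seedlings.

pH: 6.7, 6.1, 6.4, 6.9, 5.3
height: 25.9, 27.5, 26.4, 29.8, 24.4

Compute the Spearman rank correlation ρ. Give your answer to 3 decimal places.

0.600

Rank pH: 4, 2, 3, 5, 1
Rank height: 2, 4, 3, 5, 1
d = rank(pH) − rank(height): 2, -2, 0, 0, 0; Σd² = 8
ρ = 1 − 6Σd² / [n(n²−1)] = 1 − 6×8 / (5×24) = 1 − 48/120 ≈ 0.600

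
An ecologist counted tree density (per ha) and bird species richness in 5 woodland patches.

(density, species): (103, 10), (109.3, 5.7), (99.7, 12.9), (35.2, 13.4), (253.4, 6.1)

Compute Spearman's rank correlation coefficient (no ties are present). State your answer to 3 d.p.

-0.900

Rank density: 3, 4, 2, 1, 5
Rank species: 3, 1, 4, 5, 2
d = rank(density) − rank(species): 0, 3, -2, -4, 3; Σd² = 38
ρ = 1 − 6Σd² / [n(n²−1)] = 1 − 6×38 / (5×24) = 1 − 228/120 ≈ -0.900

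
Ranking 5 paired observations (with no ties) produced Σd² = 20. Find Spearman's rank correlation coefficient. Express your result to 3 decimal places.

0.000

ρ = 1 − 6Σd² / [n(n²−1)] = 1 − 6×20 / (5×24)
  = 1 − 120/120 = 1 − 1.0000 ≈ 0.000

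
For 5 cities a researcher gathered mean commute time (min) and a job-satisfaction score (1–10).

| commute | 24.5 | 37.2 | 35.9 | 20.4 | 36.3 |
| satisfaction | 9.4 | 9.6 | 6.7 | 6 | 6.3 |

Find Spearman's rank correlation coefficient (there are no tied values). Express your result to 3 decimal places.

Rank commute: 2, 5, 3, 1, 4
Rank satisfaction: 4, 5, 3, 1, 2
d = rank(commute) − rank(satisfaction): -2, 0, 0, 0, 2; Σd² = 8
ρ = 1 − 6Σd² / [n(n²−1)] = 1 − 6×8 / (5×24) = 1 − 48/120 ≈ 0.600

0.600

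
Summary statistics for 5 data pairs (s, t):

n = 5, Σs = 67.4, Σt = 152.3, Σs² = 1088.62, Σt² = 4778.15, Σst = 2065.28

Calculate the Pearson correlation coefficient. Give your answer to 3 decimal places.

0.078

r = (nΣst − ΣsΣt) / √[(nΣs² − (Σs)²)(nΣt² − (Σt)²)]
Numerator: 5×2065.28 − 67.4×152.3 = 61.38
Denominator: √[(5443.1 − 4542.76)(23890.75 − 23195.29)] = √[900.34 × 695.46] = 791.2967
r = 61.38 / 791.2967 ≈ 0.078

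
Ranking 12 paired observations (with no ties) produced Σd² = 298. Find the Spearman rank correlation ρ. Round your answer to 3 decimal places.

-0.042

ρ = 1 − 6Σd² / [n(n²−1)] = 1 − 6×298 / (12×143)
  = 1 − 1788/1716 = 1 − 1.0420 ≈ -0.042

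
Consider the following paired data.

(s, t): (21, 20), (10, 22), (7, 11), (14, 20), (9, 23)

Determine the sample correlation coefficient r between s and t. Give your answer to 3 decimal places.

n = 5, Σs = 61, Σt = 96, Σs² = 867, Σt² = 1934, Σst = 1204
nΣst − ΣsΣt = 6020 − 5856 = 164
nΣs² − (Σs)² = 4335 − 3721 = 614; nΣt² − (Σt)² = 9670 − 9216 = 454
r = 164 / √(614 × 454) = 164 / 527.9735 ≈ 0.311

0.311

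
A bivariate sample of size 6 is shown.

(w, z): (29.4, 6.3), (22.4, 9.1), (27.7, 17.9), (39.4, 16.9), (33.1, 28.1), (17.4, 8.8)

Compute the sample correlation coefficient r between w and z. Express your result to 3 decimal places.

n = 6, Σw = 169.4, Σz = 87.1, Σw² = 5084.14, Σz² = 1595.57, Σwz = 2633.98
nΣwz − ΣwΣz = 15803.88 − 14754.74 = 1049.14
nΣw² − (Σw)² = 30504.84 − 28696.36 = 1808.48; nΣz² − (Σz)² = 9573.42 − 7586.41 = 1987.01
r = 1049.14 / √(1808.48 × 1987.01) = 1049.14 / 1895.6444 ≈ 0.553

0.553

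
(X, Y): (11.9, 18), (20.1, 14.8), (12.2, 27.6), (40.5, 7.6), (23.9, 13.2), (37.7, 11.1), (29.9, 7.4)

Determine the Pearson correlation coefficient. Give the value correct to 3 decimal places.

n = 7, ΣX = 176.2, ΣY = 99.7, ΣX² = 5221.22, ΣY² = 1714.77, ΣXY = 2111.41
nΣXY − ΣXΣY = 14779.87 − 17567.14 = -2787.27
nΣX² − (ΣX)² = 36548.54 − 31046.44 = 5502.1; nΣY² − (ΣY)² = 12003.39 − 9940.09 = 2063.3
r = -2787.27 / √(5502.1 × 2063.3) = -2787.27 / 3369.3446 ≈ -0.827

-0.827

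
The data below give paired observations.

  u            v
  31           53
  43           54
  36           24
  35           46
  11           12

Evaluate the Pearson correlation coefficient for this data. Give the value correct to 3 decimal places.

n = 5, Σu = 156, Σv = 189, Σu² = 5452, Σv² = 8561, Σuv = 6571
nΣuv − ΣuΣv = 32855 − 29484 = 3371
nΣu² − (Σu)² = 27260 − 24336 = 2924; nΣv² − (Σv)² = 42805 − 35721 = 7084
r = 3371 / √(2924 × 7084) = 3371 / 4551.2214 ≈ 0.741

0.741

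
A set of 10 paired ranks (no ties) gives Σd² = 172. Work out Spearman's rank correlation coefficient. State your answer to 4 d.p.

-0.0424

ρ = 1 − 6Σd² / [n(n²−1)] = 1 − 6×172 / (10×99)
  = 1 − 1032/990 = 1 − 1.04242 ≈ -0.0424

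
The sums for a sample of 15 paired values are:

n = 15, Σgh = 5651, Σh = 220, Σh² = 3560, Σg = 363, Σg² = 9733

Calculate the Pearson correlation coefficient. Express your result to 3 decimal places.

0.582

r = (nΣgh − ΣgΣh) / √[(nΣg² − (Σg)²)(nΣh² − (Σh)²)]
Numerator: 15×5651 − 363×220 = 4905
Denominator: √[(145995 − 131769)(53400 − 48400)] = √[14226 × 5000] = 8433.8603
r = 4905 / 8433.8603 ≈ 0.582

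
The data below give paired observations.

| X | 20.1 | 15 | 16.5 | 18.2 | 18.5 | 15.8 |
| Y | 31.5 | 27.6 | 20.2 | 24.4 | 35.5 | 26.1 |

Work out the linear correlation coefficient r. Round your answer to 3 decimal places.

0.500

n = 6, ΣX = 104.1, ΣY = 165.3, ΣX² = 1824.39, ΣY² = 4698.87, ΣXY = 2893.66
nΣXY − ΣXΣY = 17361.96 − 17207.73 = 154.23
nΣX² − (ΣX)² = 10946.34 − 10836.81 = 109.53; nΣY² − (ΣY)² = 28193.22 − 27324.09 = 869.13
r = 154.23 / √(109.53 × 869.13) = 154.23 / 308.5382 ≈ 0.500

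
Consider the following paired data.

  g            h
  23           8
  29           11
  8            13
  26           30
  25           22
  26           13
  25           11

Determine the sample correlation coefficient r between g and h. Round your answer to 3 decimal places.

n = 7, Σg = 162, Σh = 108, Σg² = 4036, Σh² = 2028, Σgh = 2550
nΣgh − ΣgΣh = 17850 − 17496 = 354
nΣg² − (Σg)² = 28252 − 26244 = 2008; nΣh² − (Σh)² = 14196 − 11664 = 2532
r = 354 / √(2008 × 2532) = 354 / 2254.8295 ≈ 0.157

0.157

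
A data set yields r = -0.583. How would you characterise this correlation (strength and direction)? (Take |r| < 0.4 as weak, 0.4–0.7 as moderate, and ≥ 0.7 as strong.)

moderate negative

r = -0.583 < 0 so the relationship is negative.
|r| = 0.583, which falls in the moderate range.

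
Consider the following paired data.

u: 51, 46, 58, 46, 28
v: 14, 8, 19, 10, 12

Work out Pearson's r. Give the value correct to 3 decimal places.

0.505

n = 5, Σu = 229, Σv = 63, Σu² = 10981, Σv² = 865, Σuv = 2980
nΣuv − ΣuΣv = 14900 − 14427 = 473
nΣu² − (Σu)² = 54905 − 52441 = 2464; nΣv² − (Σv)² = 4325 − 3969 = 356
r = 473 / √(2464 × 356) = 473 / 936.5810 ≈ 0.505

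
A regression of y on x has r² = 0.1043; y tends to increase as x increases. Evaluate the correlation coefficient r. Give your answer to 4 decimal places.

0.3230

|r| = √0.1043 = 0.3230
The association is positive, so r = 0.3230.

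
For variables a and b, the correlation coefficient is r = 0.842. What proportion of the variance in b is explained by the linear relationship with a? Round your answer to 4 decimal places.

r² = (0.842)² = 0.7090

0.7090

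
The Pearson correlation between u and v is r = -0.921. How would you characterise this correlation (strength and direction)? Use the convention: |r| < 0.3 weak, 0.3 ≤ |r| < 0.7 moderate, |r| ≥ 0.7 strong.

r = -0.921 < 0 so the relationship is negative.
|r| = 0.921, which falls in the strong range.

strong negative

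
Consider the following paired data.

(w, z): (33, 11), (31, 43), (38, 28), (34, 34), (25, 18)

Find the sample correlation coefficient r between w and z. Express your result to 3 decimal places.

0.212

n = 5, Σw = 161, Σz = 134, Σw² = 5275, Σz² = 4234, Σwz = 4366
nΣwz − ΣwΣz = 21830 − 21574 = 256
nΣw² − (Σw)² = 26375 − 25921 = 454; nΣz² − (Σz)² = 21170 − 17956 = 3214
r = 256 / √(454 × 3214) = 256 / 1207.9553 ≈ 0.212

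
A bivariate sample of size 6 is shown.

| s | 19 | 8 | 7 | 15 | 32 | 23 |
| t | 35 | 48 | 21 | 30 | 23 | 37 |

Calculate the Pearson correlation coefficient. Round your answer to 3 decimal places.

-0.275

n = 6, Σs = 104, Σt = 194, Σs² = 2252, Σt² = 6768, Σst = 3233
nΣst − ΣsΣt = 19398 − 20176 = -778
nΣs² − (Σs)² = 13512 − 10816 = 2696; nΣt² − (Σt)² = 40608 − 37636 = 2972
r = -778 / √(2696 × 2972) = -778 / 2830.6381 ≈ -0.275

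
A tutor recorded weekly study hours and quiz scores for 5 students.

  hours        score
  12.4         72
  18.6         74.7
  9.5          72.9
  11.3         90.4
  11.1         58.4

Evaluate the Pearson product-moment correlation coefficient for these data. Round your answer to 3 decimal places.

0.063

n = 5, Σx = 62.9, Σy = 368.4, Σx² = 840.87, Σy² = 27661.22, Σxy = 4644.53
nΣxy − ΣxΣy = 23222.65 − 23172.36 = 50.29
nΣx² − (Σx)² = 4204.35 − 3956.41 = 247.94; nΣy² − (Σy)² = 138306.1 − 135718.56 = 2587.54
r = 50.29 / √(247.94 × 2587.54) = 50.29 / 800.9711 ≈ 0.063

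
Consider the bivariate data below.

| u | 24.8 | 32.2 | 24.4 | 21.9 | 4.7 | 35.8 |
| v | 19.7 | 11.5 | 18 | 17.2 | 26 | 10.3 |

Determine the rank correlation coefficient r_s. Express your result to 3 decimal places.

Rank u: 4, 5, 3, 2, 1, 6
Rank v: 5, 2, 4, 3, 6, 1
d = rank(u) − rank(v): -1, 3, -1, -1, -5, 5; Σd² = 62
ρ = 1 − 6Σd² / [n(n²−1)] = 1 − 6×62 / (6×35) = 1 − 372/210 ≈ -0.771

-0.771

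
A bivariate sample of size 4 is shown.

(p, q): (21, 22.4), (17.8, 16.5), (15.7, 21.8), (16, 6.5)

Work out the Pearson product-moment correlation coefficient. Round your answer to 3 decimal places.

n = 4, Σp = 70.5, Σq = 67.2, Σp² = 1260.33, Σq² = 1291.5, Σpq = 1210.36
nΣpq − ΣpΣq = 4841.44 − 4737.6 = 103.84
nΣp² − (Σp)² = 5041.32 − 4970.25 = 71.07; nΣq² − (Σq)² = 5166 − 4515.84 = 650.16
r = 103.84 / √(71.07 × 650.16) = 103.84 / 214.9578 ≈ 0.483

0.483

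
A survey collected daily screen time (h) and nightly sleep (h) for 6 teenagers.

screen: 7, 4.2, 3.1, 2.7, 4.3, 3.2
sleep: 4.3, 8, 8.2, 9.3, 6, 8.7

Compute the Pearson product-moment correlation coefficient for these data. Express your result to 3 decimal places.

n = 6, Σx = 24.5, Σy = 44.5, Σx² = 112.27, Σy² = 347.91, Σxy = 167.87
nΣxy − ΣxΣy = 1007.22 − 1090.25 = -83.03
nΣx² − (Σx)² = 673.62 − 600.25 = 73.37; nΣy² − (Σy)² = 2087.46 − 1980.25 = 107.21
r = -83.03 / √(73.37 × 107.21) = -83.03 / 88.6905 ≈ -0.936

-0.936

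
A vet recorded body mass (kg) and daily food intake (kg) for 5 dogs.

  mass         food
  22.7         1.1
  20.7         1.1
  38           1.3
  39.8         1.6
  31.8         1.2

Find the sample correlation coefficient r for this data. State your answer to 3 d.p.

n = 5, Σx = 153, Σy = 6.3, Σx² = 4983.06, Σy² = 8.11, Σxy = 198.98
nΣxy − ΣxΣy = 994.9 − 963.9 = 31
nΣx² − (Σx)² = 24915.3 − 23409 = 1506.3; nΣy² − (Σy)² = 40.55 − 39.69 = 0.86
r = 31 / √(1506.3 × 0.86) = 31 / 35.9919 ≈ 0.861

0.861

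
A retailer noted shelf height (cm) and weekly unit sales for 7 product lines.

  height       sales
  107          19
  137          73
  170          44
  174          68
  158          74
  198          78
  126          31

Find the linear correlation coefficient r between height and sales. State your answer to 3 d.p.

n = 7, Σx = 1070, Σy = 387, Σx² = 169438, Σy² = 24771, Σxy = 62388
nΣxy − ΣxΣy = 436716 − 414090 = 22626
nΣx² − (Σx)² = 1186066 − 1144900 = 41166; nΣy² − (Σy)² = 173397 − 149769 = 23628
r = 22626 / √(41166 × 23628) = 22626 / 31187.6618 ≈ 0.725

0.725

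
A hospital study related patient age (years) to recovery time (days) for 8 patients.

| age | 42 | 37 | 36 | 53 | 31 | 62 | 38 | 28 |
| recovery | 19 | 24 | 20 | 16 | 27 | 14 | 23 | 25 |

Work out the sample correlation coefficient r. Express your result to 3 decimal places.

n = 8, Σx = 327, Σy = 168, Σx² = 14271, Σy² = 3672, Σxy = 6533
nΣxy − ΣxΣy = 52264 − 54936 = -2672
nΣx² − (Σx)² = 114168 − 106929 = 7239; nΣy² − (Σy)² = 29376 − 28224 = 1152
r = -2672 / √(7239 × 1152) = -2672 / 2887.7895 ≈ -0.925

-0.925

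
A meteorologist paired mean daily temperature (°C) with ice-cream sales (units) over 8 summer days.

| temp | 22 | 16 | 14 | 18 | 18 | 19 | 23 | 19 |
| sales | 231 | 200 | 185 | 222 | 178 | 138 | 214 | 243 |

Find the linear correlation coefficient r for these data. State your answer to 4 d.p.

n = 8, Σx = 149, Σy = 1611, Σx² = 2835, Σy² = 332443, Σxy = 30233
nΣxy − ΣxΣy = 241864 − 240039 = 1825
nΣx² − (Σx)² = 22680 − 22201 = 479; nΣy² − (Σy)² = 2659544 − 2595321 = 64223
r = 1825 / √(479 × 64223) = 1825 / 5546.4238 ≈ 0.3290

0.3290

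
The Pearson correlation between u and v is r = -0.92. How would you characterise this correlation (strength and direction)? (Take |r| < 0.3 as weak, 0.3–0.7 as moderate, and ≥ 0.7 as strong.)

r = -0.92 < 0 so the relationship is negative.
|r| = 0.92, which falls in the strong range.

strong negative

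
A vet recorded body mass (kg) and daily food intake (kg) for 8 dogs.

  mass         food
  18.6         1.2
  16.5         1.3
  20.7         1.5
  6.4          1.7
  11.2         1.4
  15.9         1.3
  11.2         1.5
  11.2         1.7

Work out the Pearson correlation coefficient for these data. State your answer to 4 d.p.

n = 8, Σx = 111.7, Σy = 11.6, Σx² = 1716.79, Σy² = 17.06, Σxy = 157.89
nΣxy − ΣxΣy = 1263.12 − 1295.72 = -32.6
nΣx² − (Σx)² = 13734.32 − 12476.89 = 1257.43; nΣy² − (Σy)² = 136.48 − 134.56 = 1.92
r = -32.6 / √(1257.43 × 1.92) = -32.6 / 49.1352 ≈ -0.6635

-0.6635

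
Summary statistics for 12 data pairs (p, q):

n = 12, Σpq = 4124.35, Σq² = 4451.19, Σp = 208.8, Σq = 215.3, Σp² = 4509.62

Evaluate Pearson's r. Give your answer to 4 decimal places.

0.5266

r = (nΣpq − ΣpΣq) / √[(nΣp² − (Σp)²)(nΣq² − (Σq)²)]
Numerator: 12×4124.35 − 208.8×215.3 = 4537.56
Denominator: √[(54115.44 − 43597.44)(53414.28 − 46354.09)] = √[10518 × 7060.19] = 8617.3707
r = 4537.56 / 8617.3707 ≈ 0.5266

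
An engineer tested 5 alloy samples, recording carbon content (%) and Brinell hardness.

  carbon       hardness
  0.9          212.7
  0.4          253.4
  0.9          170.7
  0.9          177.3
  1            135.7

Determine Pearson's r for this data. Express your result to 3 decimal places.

n = 5, Σx = 4.1, Σy = 949.8, Σx² = 3.59, Σy² = 188441.12, Σxy = 741.69
nΣxy − ΣxΣy = 3708.45 − 3894.18 = -185.73
nΣx² − (Σx)² = 17.95 − 16.81 = 1.14; nΣy² − (Σy)² = 942205.6 − 902120.04 = 40085.56
r = -185.73 / √(1.14 × 40085.56) = -185.73 / 213.7698 ≈ -0.869

-0.869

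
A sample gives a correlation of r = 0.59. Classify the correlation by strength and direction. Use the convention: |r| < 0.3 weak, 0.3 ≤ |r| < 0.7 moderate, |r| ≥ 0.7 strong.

r = 0.59 > 0 so the relationship is positive.
|r| = 0.59, which falls in the moderate range.

moderate positive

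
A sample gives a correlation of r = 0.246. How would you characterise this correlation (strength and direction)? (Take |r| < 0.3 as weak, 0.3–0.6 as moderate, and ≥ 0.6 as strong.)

weak positive

r = 0.246 > 0 so the relationship is positive.
|r| = 0.246, which falls in the weak range.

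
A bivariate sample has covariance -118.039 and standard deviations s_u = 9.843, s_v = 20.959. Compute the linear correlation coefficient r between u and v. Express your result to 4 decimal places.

-0.5722

r = Cov(u,v) / (s_u · s_v) = -118.039 / (9.843 × 20.959)
  = -118.039 / 206.2994 ≈ -0.5722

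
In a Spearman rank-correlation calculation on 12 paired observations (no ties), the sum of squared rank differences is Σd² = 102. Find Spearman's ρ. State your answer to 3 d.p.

ρ = 1 − 6Σd² / [n(n²−1)] = 1 − 6×102 / (12×143)
  = 1 − 612/1716 = 1 − 0.3566 ≈ 0.643

0.643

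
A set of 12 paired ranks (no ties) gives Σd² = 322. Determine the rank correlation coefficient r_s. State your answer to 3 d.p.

-0.126

ρ = 1 − 6Σd² / [n(n²−1)] = 1 − 6×322 / (12×143)
  = 1 − 1932/1716 = 1 − 1.1259 ≈ -0.126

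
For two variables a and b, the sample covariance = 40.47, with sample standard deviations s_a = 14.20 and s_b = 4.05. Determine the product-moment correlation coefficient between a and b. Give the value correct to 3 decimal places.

r = Cov(a,b) / (s_a · s_b) = 40.47 / (14.20 × 4.05)
  = 40.47 / 57.5100 ≈ 0.704

0.704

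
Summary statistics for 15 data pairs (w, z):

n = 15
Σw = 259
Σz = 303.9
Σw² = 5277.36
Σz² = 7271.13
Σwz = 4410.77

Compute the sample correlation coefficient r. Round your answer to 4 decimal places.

-0.8832

r = (nΣwz − ΣwΣz) / √[(nΣw² − (Σw)²)(nΣz² − (Σz)²)]
Numerator: 15×4410.77 − 259×303.9 = -12548.55
Denominator: √[(79160.4 − 67081)(109066.95 − 92355.21)] = √[12079.4 × 16711.74] = 14208.0186
r = -12548.55 / 14208.0186 ≈ -0.8832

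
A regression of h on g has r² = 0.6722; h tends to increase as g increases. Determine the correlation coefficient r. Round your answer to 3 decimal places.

|r| = √0.6722 = 0.820
The association is positive, so r = 0.820.

0.820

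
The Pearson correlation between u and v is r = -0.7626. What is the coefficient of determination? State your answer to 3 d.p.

r² = (-0.7626)² = 0.582

0.582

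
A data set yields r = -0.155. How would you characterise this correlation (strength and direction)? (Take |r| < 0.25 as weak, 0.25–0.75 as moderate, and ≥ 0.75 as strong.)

weak negative

r = -0.155 < 0 so the relationship is negative.
|r| = 0.155, which falls in the weak range.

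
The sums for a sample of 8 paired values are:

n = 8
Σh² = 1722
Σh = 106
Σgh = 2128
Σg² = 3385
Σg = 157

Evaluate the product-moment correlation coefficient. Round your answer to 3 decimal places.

0.154

r = (nΣgh − ΣgΣh) / √[(nΣg² − (Σg)²)(nΣh² − (Σh)²)]
Numerator: 8×2128 − 157×106 = 382
Denominator: √[(27080 − 24649)(13776 − 11236)] = √[2431 × 2540] = 2484.9024
r = 382 / 2484.9024 ≈ 0.154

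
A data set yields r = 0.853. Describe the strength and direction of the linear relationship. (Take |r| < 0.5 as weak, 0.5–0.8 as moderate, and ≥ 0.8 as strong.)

r = 0.853 > 0 so the relationship is positive.
|r| = 0.853, which falls in the strong range.

strong positive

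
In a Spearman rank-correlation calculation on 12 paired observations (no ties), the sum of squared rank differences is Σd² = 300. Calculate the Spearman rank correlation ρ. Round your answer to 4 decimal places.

-0.0490

ρ = 1 − 6Σd² / [n(n²−1)] = 1 − 6×300 / (12×143)
  = 1 − 1800/1716 = 1 − 1.04895 ≈ -0.0490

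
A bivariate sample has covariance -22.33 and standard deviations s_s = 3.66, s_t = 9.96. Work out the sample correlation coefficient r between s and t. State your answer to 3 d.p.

r = Cov(s,t) / (s_s · s_t) = -22.33 / (3.66 × 9.96)
  = -22.33 / 36.4536 ≈ -0.613

-0.613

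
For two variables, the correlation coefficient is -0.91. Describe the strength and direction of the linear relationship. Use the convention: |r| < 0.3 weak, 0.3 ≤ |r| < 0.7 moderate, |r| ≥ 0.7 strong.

r = -0.91 < 0 so the relationship is negative.
|r| = 0.91, which falls in the strong range.

strong negative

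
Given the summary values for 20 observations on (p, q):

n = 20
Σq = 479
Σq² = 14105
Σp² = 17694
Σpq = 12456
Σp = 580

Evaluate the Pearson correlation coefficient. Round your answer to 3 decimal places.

r = (nΣpq − ΣpΣq) / √[(nΣp² − (Σp)²)(nΣq² − (Σq)²)]
Numerator: 20×12456 − 580×479 = -28700
Denominator: √[(353880 − 336400)(282100 − 229441)] = √[17480 × 52659] = 30339.4021
r = -28700 / 30339.4021 ≈ -0.946

-0.946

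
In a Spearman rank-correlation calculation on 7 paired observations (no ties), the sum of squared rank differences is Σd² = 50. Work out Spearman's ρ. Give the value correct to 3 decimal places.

ρ = 1 − 6Σd² / [n(n²−1)] = 1 − 6×50 / (7×48)
  = 1 − 300/336 = 1 − 0.8929 ≈ 0.107

0.107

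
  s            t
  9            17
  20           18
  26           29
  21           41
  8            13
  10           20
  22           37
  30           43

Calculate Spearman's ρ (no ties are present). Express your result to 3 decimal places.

Rank s: 2, 4, 7, 5, 1, 3, 6, 8
Rank t: 2, 3, 5, 7, 1, 4, 6, 8
d = rank(s) − rank(t): 0, 1, 2, -2, 0, -1, 0, 0; Σd² = 10
ρ = 1 − 6Σd² / [n(n²−1)] = 1 − 6×10 / (8×63) = 1 − 60/504 ≈ 0.881

0.881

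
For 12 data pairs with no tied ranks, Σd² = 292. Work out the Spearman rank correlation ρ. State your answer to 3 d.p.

-0.021

ρ = 1 − 6Σd² / [n(n²−1)] = 1 − 6×292 / (12×143)
  = 1 − 1752/1716 = 1 − 1.0210 ≈ -0.021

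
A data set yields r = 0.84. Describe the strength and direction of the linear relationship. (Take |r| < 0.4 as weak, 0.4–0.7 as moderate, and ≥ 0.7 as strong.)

strong positive

r = 0.84 > 0 so the relationship is positive.
|r| = 0.84, which falls in the strong range.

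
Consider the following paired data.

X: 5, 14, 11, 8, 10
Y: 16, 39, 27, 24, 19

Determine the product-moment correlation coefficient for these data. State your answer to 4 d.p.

n = 5, ΣX = 48, ΣY = 125, ΣX² = 506, ΣY² = 3443, ΣXY = 1305
nΣXY − ΣXΣY = 6525 − 6000 = 525
nΣX² − (ΣX)² = 2530 − 2304 = 226; nΣY² − (ΣY)² = 17215 − 15625 = 1590
r = 525 / √(226 × 1590) = 525 / 599.4497 ≈ 0.8758

0.8758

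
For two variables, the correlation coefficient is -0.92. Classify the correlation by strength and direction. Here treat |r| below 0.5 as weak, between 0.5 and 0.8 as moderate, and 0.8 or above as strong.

strong negative

r = -0.92 < 0 so the relationship is negative.
|r| = 0.92, which falls in the strong range.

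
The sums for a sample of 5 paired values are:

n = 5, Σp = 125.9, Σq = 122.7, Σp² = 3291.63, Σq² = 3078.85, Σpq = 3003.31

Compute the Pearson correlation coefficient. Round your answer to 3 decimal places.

r = (nΣpq − ΣpΣq) / √[(nΣp² − (Σp)²)(nΣq² − (Σq)²)]
Numerator: 5×3003.31 − 125.9×122.7 = -431.38
Denominator: √[(16458.15 − 15850.81)(15394.25 − 15055.29)] = √[607.34 × 338.96] = 453.7223
r = -431.38 / 453.7223 ≈ -0.951

-0.951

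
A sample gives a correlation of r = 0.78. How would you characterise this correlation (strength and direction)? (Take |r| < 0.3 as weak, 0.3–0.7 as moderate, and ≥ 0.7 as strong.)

r = 0.78 > 0 so the relationship is positive.
|r| = 0.78, which falls in the strong range.

strong positive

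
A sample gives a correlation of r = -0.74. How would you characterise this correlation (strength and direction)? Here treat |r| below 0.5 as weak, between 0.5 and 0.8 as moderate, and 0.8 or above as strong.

r = -0.74 < 0 so the relationship is negative.
|r| = 0.74, which falls in the moderate range.

moderate negative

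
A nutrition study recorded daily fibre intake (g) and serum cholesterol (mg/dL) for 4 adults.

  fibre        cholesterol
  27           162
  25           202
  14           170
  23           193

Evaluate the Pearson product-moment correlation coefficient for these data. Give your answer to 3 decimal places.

n = 4, Σx = 89, Σy = 727, Σx² = 2079, Σy² = 133197, Σxy = 16243
nΣxy − ΣxΣy = 64972 − 64703 = 269
nΣx² − (Σx)² = 8316 − 7921 = 395; nΣy² − (Σy)² = 532788 − 528529 = 4259
r = 269 / √(395 × 4259) = 269 / 1297.0370 ≈ 0.207

0.207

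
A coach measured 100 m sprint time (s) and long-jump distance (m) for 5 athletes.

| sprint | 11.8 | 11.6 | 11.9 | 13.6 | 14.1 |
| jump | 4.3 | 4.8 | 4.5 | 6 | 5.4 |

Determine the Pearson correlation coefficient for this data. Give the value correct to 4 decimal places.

0.8388

n = 5, Σx = 63, Σy = 25, Σx² = 799.18, Σy² = 126.94, Σxy = 317.71
nΣxy − ΣxΣy = 1588.55 − 1575 = 13.55
nΣx² − (Σx)² = 3995.9 − 3969 = 26.9; nΣy² − (Σy)² = 634.7 − 625 = 9.7
r = 13.55 / √(26.9 × 9.7) = 13.55 / 16.1533 ≈ 0.8388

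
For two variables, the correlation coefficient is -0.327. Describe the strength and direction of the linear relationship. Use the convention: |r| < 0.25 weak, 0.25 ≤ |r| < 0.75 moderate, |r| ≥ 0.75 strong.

r = -0.327 < 0 so the relationship is negative.
|r| = 0.327, which falls in the moderate range.

moderate negative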